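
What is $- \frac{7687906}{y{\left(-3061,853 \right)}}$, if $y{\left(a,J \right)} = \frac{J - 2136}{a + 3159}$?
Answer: $\frac{753414788}{1283} \approx 5.8723 \cdot 10^{5}$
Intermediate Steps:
$y{\left(a,J \right)} = \frac{-2136 + J}{3159 + a}$
$- \frac{7687906}{y{\left(-3061,853 \right)}} = - \frac{7687906}{\frac{1}{3159 - 3061} \left(-2136 + 853\right)} = - \frac{7687906}{\frac{1}{98} \left(-1283\right)} = - \frac{7687906}{- \frac{1283}{98}} = \left(-7687906\right) \left(- \frac{98}{1283}\right) = \frac{753414788}{1283}$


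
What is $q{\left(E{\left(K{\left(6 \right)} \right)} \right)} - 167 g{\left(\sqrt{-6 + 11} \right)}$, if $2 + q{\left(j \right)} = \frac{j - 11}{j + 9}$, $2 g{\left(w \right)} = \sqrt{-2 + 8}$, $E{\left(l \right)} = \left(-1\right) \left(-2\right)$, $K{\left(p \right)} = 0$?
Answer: $- \frac{31}{11} - \frac{167 \sqrt{6}}{2} \approx -207.35$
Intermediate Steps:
$E{\left(l \right)} = 2$
$g{\left(w \right)} = \frac{\sqrt{6}}{2}$ ($g{\left(w \right)} = \frac{\sqrt{-2 + 8}}{2} = \frac{\sqrt{6}}{2}$)
$q{\left(j \right)} = -2 + \frac{-11 + j}{9 + j}$ ($q{\left(j \right)} = -2 + \frac{j - 11}{j + 9} = -2 + \frac{-11 + j}{9 + j}$)
$q{\left(E{\left(K{\left(6 \right)} \right)} \right)} - 167 g{\left(\sqrt{-6 + 11} \right)} = \frac{-29 - 2}{9 + 2} - 167 \frac{\sqrt{6}}{2} = \frac{-29 - 2}{11} - \frac{167 \sqrt{6}}{2} = \frac{1}{11} \left(-31\right) - \frac{167 \sqrt{6}}{2} = - \frac{31}{11} - \frac{167 \sqrt{6}}{2}$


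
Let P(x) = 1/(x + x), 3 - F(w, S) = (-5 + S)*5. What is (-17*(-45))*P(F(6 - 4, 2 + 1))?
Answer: 765/26 ≈ 29.423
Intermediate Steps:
F(w, S) = 28 - 5*S (F(w, S) = 3 - (-5 + S)*5 = 3 - (-25 + 5*S) = 3 + (25 - 5*S) = 28 - 5*S)
P(x) = 1/(2*x)
(-17*(-45))*P(F(6 - 4, 2 + 1)) = (-17*(-45))*(1/(2*(28 - 5*(2 + 1)))) = 765*(1/(2*(28 - 5*3))) = 765*(1/(2*(28 - 15))) = 765*((1/2)/13) = 765*((1/2)*(1/13)) = 765*(1/26) = 765/26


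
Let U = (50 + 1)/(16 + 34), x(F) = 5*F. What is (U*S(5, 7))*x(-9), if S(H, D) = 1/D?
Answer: -459/70 ≈ -6.5571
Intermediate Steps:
S(H, D) = 1/D
U = 51/50 ≈ 1.0200
(U*S(5, 7))*x(-9) = ((51/50)/7)*(5*(-9)) = ((51/50)*(⅐))*(-45) = (51/350)*(-45) = -459/70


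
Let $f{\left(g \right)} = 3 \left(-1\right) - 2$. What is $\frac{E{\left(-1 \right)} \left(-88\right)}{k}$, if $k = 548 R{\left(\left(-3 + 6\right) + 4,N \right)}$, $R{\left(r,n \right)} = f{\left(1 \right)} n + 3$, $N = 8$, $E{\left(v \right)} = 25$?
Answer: $\frac{550}{5069} \approx 0.1085$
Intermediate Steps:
$f{\left(g \right)} = -5$ ($f{\left(g \right)} = -3 - 2 = -5$)
$R{\left(r,n \right)} = 3 - 5 n$ ($R{\left(r,n \right)} = - 5 n + 3 = 3 - 5 n$)
$k = -20276$ ($k = 548 \left(3 - 40\right) = 548 \left(-37\right) = -20276$)
$\frac{E{\left(-1 \right)} \left(-88\right)}{k} = \frac{25 \left(-88\right)}{-20276} = \left(-2200\right) \left(- \frac{1}{20276}\right) = \frac{550}{5069}$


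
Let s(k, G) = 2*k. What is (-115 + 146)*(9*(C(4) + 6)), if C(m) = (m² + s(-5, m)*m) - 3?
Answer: -5859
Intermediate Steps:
C(m) = -3 + m² - 10*m (C(m) = (m² + (2*(-5))*m) - 3 = (m² - 10*m) - 3 = -3 + m² - 10*m)
(-115 + 146)*(9*(C(4) + 6)) = (-115 + 146)*(9*((-3 + 4² - 10*4) + 6)) = 31*(9*((-3 + 16 - 40) + 6)) = 31*(9*(-27 + 6)) = 31*(9*(-21)) = 31*(-189) = -5859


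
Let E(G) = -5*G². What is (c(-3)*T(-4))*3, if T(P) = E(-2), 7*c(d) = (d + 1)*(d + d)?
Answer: -720/7 ≈ -102.86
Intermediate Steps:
c(d) = 2*d*(1 + d)/7 (c(d) = ((d + 1)*(d + d))/7 = ((1 + d)*(2*d))/7 = (2*d*(1 + d))/7 = 2*d*(1 + d)/7)
T(P) = -20 (T(P) = -5*(-2)² = -5*4 = -20)
(c(-3)*T(-4))*3 = (((2/7)*(-3)*(1 - 3))*(-20))*3 = (((2/7)*(-3)*(-2))*(-20))*3 = ((12/7)*(-20))*3 = -240/7*3 = -720/7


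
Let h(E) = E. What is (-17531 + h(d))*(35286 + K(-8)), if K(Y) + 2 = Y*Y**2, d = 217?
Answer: -602042408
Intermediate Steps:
K(Y) = -2 + Y**3 (K(Y) = -2 + Y*Y**2 = -2 + Y**3)
(-17531 + h(d))*(35286 + K(-8)) = (-17531 + 217)*(35286 + (-2 + (-8)**3)) = -17314*(35286 + (-2 - 512)) = -17314*(35286 - 514) = -17314*34772 = -602042408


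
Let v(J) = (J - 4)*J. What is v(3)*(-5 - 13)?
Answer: 54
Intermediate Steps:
v(J) = J*(-4 + J) (v(J) = (-4 + J)*J = J*(-4 + J))
v(3)*(-5 - 13) = (3*(-4 + 3))*(-5 - 13) = (3*(-1))*(-18) = -3*(-18) = 54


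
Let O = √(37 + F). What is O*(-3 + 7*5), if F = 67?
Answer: 64*√26 ≈ 326.34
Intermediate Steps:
O = 2*√26 (O = √(37 + 67) = √104 = 2*√26 ≈ 10.198)
O*(-3 + 7*5) = (2*√26)*(-3 + 7*5) = (2*√26)*(-3 + 35) = (2*√26)*32 = 64*√26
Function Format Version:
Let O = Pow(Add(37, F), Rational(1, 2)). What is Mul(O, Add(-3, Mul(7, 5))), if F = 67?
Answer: Mul(64, Pow(26, Rational(1, 2))) ≈ 326.34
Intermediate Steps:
O = Mul(2, Pow(26, Rational(1, 2))) (O = Pow(Add(37, 67), Rational(1, 2)) = Pow(104, Rational(1, 2)) = Mul(2, Pow(26, Rational(1, 2))) ≈ 10.198)
Mul(O, Add(-3, Mul(7, 5))) = Mul(Mul(2, Pow(26, Rational(1, 2))), Add(-3, Mul(7, 5))) = Mul(Mul(2, Pow(26, Rational(1, 2))), Add(-3, 35)) = Mul(Mul(2, Pow(26, Rational(1, 2))), 32) = Mul(64, Pow(26, Rational(1, 2)))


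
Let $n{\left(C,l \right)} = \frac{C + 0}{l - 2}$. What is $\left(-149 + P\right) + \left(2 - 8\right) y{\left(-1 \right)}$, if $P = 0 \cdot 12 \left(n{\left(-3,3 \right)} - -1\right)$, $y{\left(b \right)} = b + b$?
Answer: $-137$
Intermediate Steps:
$y{\left(b \right)} = 2 b$
$n{\left(C,l \right)} = \frac{C}{-2 + l}$
$P = 0$ ($P = 0 \cdot 12 \left(- \frac{3}{-2 + 3} - -1\right) = 0 \left(- \frac{3}{1} + 1\right) = 0 \left(\left(-3\right) 1 + 1\right) = 0 \left(-3 + 1\right) = 0 \left(-2\right) = 0$)
$\left(-149 + P\right) + \left(2 - 8\right) y{\left(-1 \right)} = \left(-149 + 0\right) + \left(2 - 8\right) 2 \left(-1\right) = -149 - -12 = -149 + 12 = -137$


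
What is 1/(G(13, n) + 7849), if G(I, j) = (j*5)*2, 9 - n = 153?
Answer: 1/6409 ≈ 0.00015603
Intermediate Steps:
n = -144 (n = 9 - 1*153 = 9 - 153 = -144)
G(I, j) = 10*j (G(I, j) = (5*j)*2 = 10*j)
1/(G(13, n) + 7849) = 1/(10*(-144) + 7849) = 1/(-1440 + 7849) = 1/6409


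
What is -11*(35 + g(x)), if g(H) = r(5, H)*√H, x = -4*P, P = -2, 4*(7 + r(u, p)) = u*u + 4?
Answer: -385 - 11*√2/2 ≈ -392.78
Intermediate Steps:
r(u, p) = -6 + u²/4 (r(u, p) = -7 + (u*u + 4)/4 = -7 + (u² + 4)/4 = -7 + (4 + u²)/4 = -7 + (1 + u²/4) = -6 + u²/4)
x = 8 (x = -4*(-2) = 8)
g(H) = √H/4 (g(H) = (-6 + (¼)*5²)*√H = (-6 + (¼)*25)*√H = (-6 + 25/4)*√H = √H/4)
-11*(35 + g(x)) = -11*(35 + √8/4) = -11*(35 + (2*√2)/4) = -11*(35 + √2/2) = -385 - 11*√2/2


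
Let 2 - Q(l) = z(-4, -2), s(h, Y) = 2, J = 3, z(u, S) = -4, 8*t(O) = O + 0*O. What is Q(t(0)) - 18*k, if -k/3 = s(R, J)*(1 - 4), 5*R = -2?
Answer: -318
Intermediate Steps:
t(O) = O/8 (t(O) = (O + 0*O)/8 = (O + 0)/8 = O/8)
R = -⅖ (R = (⅕)*(-2) = -⅖ ≈ -0.40000)
Q(l) = 6 (Q(l) = 2 - 1*(-4) = 2 + 4 = 6)
k = 18 (k = -6*(1 - 4) = -6*(-3) = -3*(-6) = 18)
Q(t(0)) - 18*k = 6 - 18*18 = 6 - 324 = -318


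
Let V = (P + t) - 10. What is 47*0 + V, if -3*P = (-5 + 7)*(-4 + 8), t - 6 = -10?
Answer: -50/3 ≈ -16.667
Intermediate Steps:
t = -4 (t = 6 - 10 = -4)
P = -8/3 (P = -(-5 + 7)*(-4 + 8)/3 = -2*4/3 = -1/3*8 = -8/3 ≈ -2.6667)
V = -50/3 (V = (-8/3 - 4) - 10 = -20/3 - 10 = -50/3 ≈ -16.667)
47*0 + V = 47*0 - 50/3 = 0 - 50/3 = -50/3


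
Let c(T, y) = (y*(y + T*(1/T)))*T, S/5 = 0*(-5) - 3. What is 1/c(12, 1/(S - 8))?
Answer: -529/264 ≈ -2.0038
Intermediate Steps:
S = -15 (S = 5*(0*(-5) - 3) = 5*(0 - 3) = 5*(-3) = -15)
c(T, y) = T*y*(1 + y) (c(T, y) = (y*(y + T/T))*T = (y*(y + 1))*T = (y*(1 + y))*T = T*y*(1 + y))
1/c(12, 1/(S - 8)) = 1/(12*(1 + 1/(-15 - 8))/(-15 - 8)) = 1/(12*(1 + 1/(-23))/(-23)) = 1/(12*(-1/23)*(1 - 1/23)) = 1/(12*(-1/23)*(22/23)) = 1/(-264/529) = -529/264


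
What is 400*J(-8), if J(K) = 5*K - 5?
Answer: -18000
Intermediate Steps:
J(K) = -5 + 5*K
400*J(-8) = 400*(-5 + 5*(-8)) = 400*(-5 - 40) = 400*(-45) = -18000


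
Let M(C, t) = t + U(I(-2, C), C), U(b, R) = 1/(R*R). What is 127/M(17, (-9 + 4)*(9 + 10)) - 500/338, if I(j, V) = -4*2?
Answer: -13066307/4639726 ≈ -2.8162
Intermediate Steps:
I(j, V) = -8
U(b, R) = R**(-2) (U(b, R) = 1/(R**2) = R**(-2))
M(C, t) = t + C**(-2)
127/M(17, (-9 + 4)*(9 + 10)) - 500/338 = 127/((-9 + 4)*(9 + 10) + 17**(-2)) - 500/338 = 127/(-5*19 + 1/289) - 500*1/338 = 127/(-95 + 1/289) - 250/169 = 127/(-27454/289) - 250/169 = 127*(-289/27454) - 250/169 = -36703/27454 - 250/169 = -13066307/4639726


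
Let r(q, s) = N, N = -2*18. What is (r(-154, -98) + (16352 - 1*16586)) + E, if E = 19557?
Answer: 19287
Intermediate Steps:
N = -36
r(q, s) = -36
(r(-154, -98) + (16352 - 1*16586)) + E = (-36 + (16352 - 1*16586)) + 19557 = (-36 + (16352 - 16586)) + 19557 = (-36 - 234) + 19557 = -270 + 19557 = 19287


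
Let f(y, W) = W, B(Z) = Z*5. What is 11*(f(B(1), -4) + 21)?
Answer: 187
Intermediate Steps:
B(Z) = 5*Z
11*(f(B(1), -4) + 21) = 11*(-4 + 21) = 11*17 = 187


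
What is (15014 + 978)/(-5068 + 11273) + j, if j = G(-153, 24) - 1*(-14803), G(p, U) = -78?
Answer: 91384617/6205 ≈ 14728.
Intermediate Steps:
j = 14725 (j = -78 - 1*(-14803) = -78 + 14803 = 14725)
(15014 + 978)/(-5068 + 11273) + j = (15014 + 978)/(-5068 + 11273) + 14725 = 15992/6205 + 14725 = 91384617/6205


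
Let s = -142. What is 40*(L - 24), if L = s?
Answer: -6640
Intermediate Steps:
L = -142
40*(L - 24) = 40*(-142 - 24) = 40*(-166) = -6640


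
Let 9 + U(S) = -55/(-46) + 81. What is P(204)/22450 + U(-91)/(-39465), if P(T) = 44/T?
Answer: -63917956/34642179675 ≈ -0.0018451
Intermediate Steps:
U(S) = 3367/46 (U(S) = -9 + (-55/(-46) + 81) = -9 + (-55*(-1/46) + 81) = -9 + (55/46 + 81) = -9 + 3781/46 = 3367/46)
P(204)/22450 + U(-91)/(-39465) = (44/204)/22450 + (3367/46)/(-39465) = (44*(1/204))*(1/22450) + (3367/46)*(-1/39465) = (11/51)*(1/22450) - 3367/1815390 = 11/1144950 - 3367/1815390 = -63917956/34642179675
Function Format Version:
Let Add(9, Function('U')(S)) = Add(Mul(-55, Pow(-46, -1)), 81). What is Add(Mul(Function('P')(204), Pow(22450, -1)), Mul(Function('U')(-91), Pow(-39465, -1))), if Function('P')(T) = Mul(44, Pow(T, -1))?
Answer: Rational(-63917956, 34642179675) ≈ -0.0018451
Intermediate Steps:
Function('U')(S) = Rational(3367, 46) (Function('U')(S) = Add(-9, Add(Mul(-55, Pow(-46, -1)), 81)) = Add(-9, Add(Mul(-55, Rational(-1, 46)), 81)) = Add(-9, Add(Rational(55, 46), 81)) = Add(-9, Rational(3781, 46)) = Rational(3367, 46))
Add(Mul(Function('P')(204), Pow(22450, -1)), Mul(Function('U')(-91), Pow(-39465, -1))) = Add(Mul(Mul(44, Pow(204, -1)), Pow(22450, -1)), Mul(Rational(3367, 46), Pow(-39465, -1))) = Add(Mul(Mul(44, Rational(1, 204)), Rational(1, 22450)), Mul(Rational(3367, 46), Rational(-1, 39465))) = Add(Mul(Rational(11, 51), Rational(1, 22450)), Rational(-3367, 1815390)) = Add(Rational(11, 1144950), Rational(-3367, 1815390)) = Rational(-63917956, 34642179675)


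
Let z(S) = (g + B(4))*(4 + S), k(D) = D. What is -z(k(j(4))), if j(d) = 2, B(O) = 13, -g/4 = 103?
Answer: 2394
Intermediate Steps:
g = -412 (g = -4*103 = -412)
z(S) = -1596 - 399*S (z(S) = (-412 + 13)*(4 + S) = -399*(4 + S) = -1596 - 399*S)
-z(k(j(4))) = -(-1596 - 399*2) = -(-1596 - 798) = -1*(-2394) = 2394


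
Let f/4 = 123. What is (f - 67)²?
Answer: 180625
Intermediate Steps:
f = 492 (f = 4*123 = 492)
(f - 67)² = (492 - 67)² = 425² = 180625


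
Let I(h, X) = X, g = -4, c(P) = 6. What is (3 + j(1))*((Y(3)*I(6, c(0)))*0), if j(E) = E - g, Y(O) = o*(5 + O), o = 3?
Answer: 0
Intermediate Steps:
Y(O) = 15 + 3*O (Y(O) = 3*(5 + O) = 15 + 3*O)
j(E) = 4 + E (j(E) = E - 1*(-4) = E + 4 = 4 + E)
(3 + j(1))*((Y(3)*I(6, c(0)))*0) = (3 + (4 + 1))*(((15 + 3*3)*6)*0) = (3 + 5)*(((15 + 9)*6)*0) = 8*((24*6)*0) = 8*(144*0) = 8*0 = 0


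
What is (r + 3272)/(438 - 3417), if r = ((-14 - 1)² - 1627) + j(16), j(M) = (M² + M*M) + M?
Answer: -2398/2979 ≈ -0.80497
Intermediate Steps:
j(M) = M + 2*M² (j(M) = (M² + M²) + M = 2*M² + M = M + 2*M²)
r = -874 (r = ((-14 - 1)² - 1627) + 16*(1 + 2*16) = ((-15)² - 1627) + 16*(1 + 32) = (225 - 1627) + 16*33 = -1402 + 528 = -874)
(r + 3272)/(438 - 3417) = (-874 + 3272)/(438 - 3417) = 2398/(-2979) = 2398*(-1/2979) = -2398/2979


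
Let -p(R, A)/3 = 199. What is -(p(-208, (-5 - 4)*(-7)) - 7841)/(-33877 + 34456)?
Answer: 8438/579 ≈ 14.573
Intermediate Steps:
p(R, A) = -597 (p(R, A) = -3*199 = -597)
-(p(-208, (-5 - 4)*(-7)) - 7841)/(-33877 + 34456) = -(-597 - 7841)/(-33877 + 34456) = -(-8438)/579 = -1*(-8438/579) = 8438/579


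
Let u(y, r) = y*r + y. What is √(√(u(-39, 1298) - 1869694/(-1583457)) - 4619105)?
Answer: √(-11581648581538970145 + 1583457*I*√127021192105229031)/1583457 ≈ 0.052363 + 2149.2*I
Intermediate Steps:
u(y, r) = y + r*y (u(y, r) = r*y + y = y + r*y)
√(√(u(-39, 1298) - 1869694/(-1583457)) - 4619105) = √(√(-39*(1 + 1298) - 1869694/(-1583457)) - 4619105) = √(√(-39*1299 - 1869694*(-1/1583457)) - 4619105) = √(√(-50661 + 1869694/1583457) - 4619105) = √(√(-80217645383/1583457) - 4619105) = √(I*√127021192105229031/1583457 - 4619105) = √(-4619105 + I*√127021192105229031/1583457)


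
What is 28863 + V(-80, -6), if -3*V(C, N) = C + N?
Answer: 86675/3 ≈ 28892.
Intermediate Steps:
V(C, N) = -C/3 - N/3 (V(C, N) = -(C + N)/3 = -C/3 - N/3)
28863 + V(-80, -6) = 28863 + (-⅓*(-80) - ⅓*(-6)) = 28863 + (80/3 + 2) = 28863 + 86/3 = 86675/3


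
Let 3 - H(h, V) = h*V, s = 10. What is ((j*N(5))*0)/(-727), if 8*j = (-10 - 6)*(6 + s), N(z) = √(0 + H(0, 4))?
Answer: 0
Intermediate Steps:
H(h, V) = 3 - V*h (H(h, V) = 3 - h*V = 3 - V*h)
N(z) = √3 (N(z) = √(0 + (3 - 1*4*0)) = √(0 + (3 + 0)) = √(0 + 3) = √3)
j = -32 (j = ((-10 - 6)*(6 + 10))/8 = (-16*16)/8 = (⅛)*(-256) = -32)
((j*N(5))*0)/(-727) = (-32*√3*0)/(-727) = 0*(-1/727) = 0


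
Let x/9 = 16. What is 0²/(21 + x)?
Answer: 0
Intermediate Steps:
x = 144 (x = 9*16 = 144)
0²/(21 + x) = 0²/(21 + 144) = 0/165 = 0*(1/165) = 0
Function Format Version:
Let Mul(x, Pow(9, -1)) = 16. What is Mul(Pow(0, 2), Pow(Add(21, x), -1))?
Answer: 0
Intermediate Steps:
x = 144 (x = Mul(9, 16) = 144)
Mul(Pow(0, 2), Pow(Add(21, x), -1)) = Mul(Pow(0, 2), Pow(Add(21, 144), -1)) = Mul(0, Pow(165, -1)) = Mul(0, Rational(1, 165)) = 0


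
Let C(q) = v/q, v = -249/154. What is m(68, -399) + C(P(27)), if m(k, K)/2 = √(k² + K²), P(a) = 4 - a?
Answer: 249/3542 + 10*√6553 ≈ 809.58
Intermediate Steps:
v = -249/154 (v = -249*1/154 = -249/154 ≈ -1.6169)
m(k, K) = 2*√(K² + k²) (m(k, K) = 2*√(k² + K²) = 2*√(K² + k²))
C(q) = -249/(154*q)
m(68, -399) + C(P(27)) = 2*√((-399)² + 68²) - 249/(154*(4 - 1*27)) = 2*√(159201 + 4624) - 249/(154*(4 - 27)) = 2*√163825 - 249/154/(-23) = 2*(5*√6553) - 249/154*(-1/23) = 10*√6553 + 249/3542 = 249/3542 + 10*√6553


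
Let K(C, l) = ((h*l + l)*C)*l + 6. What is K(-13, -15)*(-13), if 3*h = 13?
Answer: 202722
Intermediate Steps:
h = 13/3 (h = (⅓)*13 = 13/3 ≈ 4.3333)
K(C, l) = 6 + 16*C*l²/3 (K(C, l) = ((13*l/3 + l)*C)*l + 6 = ((16*l/3)*C)*l + 6 = (16*C*l/3)*l + 6 = 16*C*l²/3 + 6 = 6 + 16*C*l²/3)
K(-13, -15)*(-13) = (6 + (16/3)*(-13)*(-15)²)*(-13) = (6 + (16/3)*(-13)*225)*(-13) = (6 - 15600)*(-13) = -15594*(-13) = 202722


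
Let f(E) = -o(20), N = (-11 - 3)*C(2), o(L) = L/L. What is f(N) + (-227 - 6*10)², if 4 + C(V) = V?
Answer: 82368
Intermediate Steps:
o(L) = 1
C(V) = -4 + V
N = 28 (N = (-11 - 3)*(-4 + 2) = -14*(-2) = 28)
f(E) = -1 (f(E) = -1*1 = -1)
f(N) + (-227 - 6*10)² = -1 + (-227 - 6*10)² = -1 + (-227 - 60)² = -1 + (-287)² = -1 + 82369 = 82368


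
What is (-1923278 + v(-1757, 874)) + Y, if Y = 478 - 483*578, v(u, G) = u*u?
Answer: 885075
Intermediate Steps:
v(u, G) = u²
Y = -278696 (Y = 478 - 279174 = -278696)
(-1923278 + v(-1757, 874)) + Y = (-1923278 + (-1757)²) - 278696 = (-1923278 + 3087049) - 278696 = 1163771 - 278696 = 885075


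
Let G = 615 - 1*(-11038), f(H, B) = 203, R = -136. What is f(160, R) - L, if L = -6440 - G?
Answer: 18296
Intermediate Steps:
G = 11653 (G = 615 + 11038 = 11653)
L = -18093 (L = -6440 - 1*11653 = -6440 - 11653 = -18093)
f(160, R) - L = 203 - 1*(-18093) = 203 + 18093 = 18296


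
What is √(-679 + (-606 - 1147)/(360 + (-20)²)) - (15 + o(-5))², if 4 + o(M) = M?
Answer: -36 + I*√98380670/380 ≈ -36.0 + 26.102*I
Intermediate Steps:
o(M) = -4 + M
√(-679 + (-606 - 1147)/(360 + (-20)²)) - (15 + o(-5))² = √(-679 + (-606 - 1147)/(360 + (-20)²)) - (15 + (-4 - 5))² = √(-679 - 1753/(360 + 400)) - (15 - 9)² = √(-679 - 1753/760) - 1*6² = √(-679 - 1753*1/760) - 1*36 = √(-679 - 1753/760) - 36 = √(-517793/760) - 36 = I*√98380670/380 - 36 = -36 + I*√98380670/380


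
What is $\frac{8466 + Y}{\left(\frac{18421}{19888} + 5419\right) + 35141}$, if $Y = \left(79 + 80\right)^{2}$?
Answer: $\frac{671160336}{806675701} \approx 0.83201$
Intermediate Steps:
$Y = 25281$ ($Y = 159^{2} = 25281$)
$\frac{8466 + Y}{\left(\frac{18421}{19888} + 5419\right) + 35141} = \frac{8466 + 25281}{\left(\frac{18421}{19888} + 5419\right) + 35141} = \frac{33747}{\left(18421 \cdot \frac{1}{19888} + 5419\right) + 35141} = \frac{33747}{\left(\frac{18421}{19888} + 5419\right) + 35141} = \frac{33747}{\frac{107791493}{19888} + 35141} = \frac{33747}{\frac{806675701}{19888}} = 33747 \cdot \frac{19888}{806675701} = \frac{671160336}{806675701}$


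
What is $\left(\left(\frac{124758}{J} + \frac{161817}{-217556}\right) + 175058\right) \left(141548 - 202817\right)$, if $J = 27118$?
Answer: $- \frac{2433815744040026589}{226910908} \approx -1.0726 \cdot 10^{10}$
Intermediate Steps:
$\left(\left(\frac{124758}{J} + \frac{161817}{-217556}\right) + 175058\right) \left(141548 - 202817\right) = \left(\left(\frac{124758}{27118} + \frac{161817}{-217556}\right) + 175058\right) \left(141548 - 202817\right) = \left(\left(124758 \cdot \frac{1}{27118} + 161817 \left(- \frac{1}{217556}\right)\right) + 175058\right) \left(-61269\right) = \left(\left(\frac{62379}{13559} - \frac{161817}{217556}\right) + 175058\right) \left(-61269\right) = \left(\frac{11376849021}{2949841804} + 175058\right) \left(-61269\right) = \frac{516404783373653}{2949841804} \left(-61269\right) = - \frac{2433815744040026589}{226910908}$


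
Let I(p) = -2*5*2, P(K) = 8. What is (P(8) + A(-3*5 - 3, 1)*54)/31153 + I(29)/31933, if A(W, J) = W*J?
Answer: -31406472/994808749 ≈ -0.031570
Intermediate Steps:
I(p) = -20 (I(p) = -10*2 = -20)
A(W, J) = J*W
(P(8) + A(-3*5 - 3, 1)*54)/31153 + I(29)/31933 = (8 + (1*(-3*5 - 3))*54)/31153 - 20/31933 = (8 + (1*(-15 - 3))*54)*(1/31153) - 20*1/31933 = (8 + (1*(-18))*54)*(1/31153) - 20/31933 = (8 - 18*54)*(1/31153) - 20/31933 = (8 - 972)*(1/31153) - 20/31933 = -964*1/31153 - 20/31933 = -964/31153 - 20/31933 = -31406472/994808749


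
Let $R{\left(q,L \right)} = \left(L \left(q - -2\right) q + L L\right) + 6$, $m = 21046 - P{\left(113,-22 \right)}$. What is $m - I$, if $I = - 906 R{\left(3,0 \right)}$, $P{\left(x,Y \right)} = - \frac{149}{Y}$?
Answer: $\frac{582455}{22} \approx 26475.0$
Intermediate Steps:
$m = \frac{462863}{22}$ ($m = 21046 - - \frac{149}{-22} = 21046 - \left(-149\right) \left(- \frac{1}{22}\right) = 21046 - \frac{149}{22} = \frac{462863}{22} \approx 21039.0$)
$R{\left(q,L \right)} = 6 + L^{2} + L q \left(2 + q\right)$ ($R{\left(q,L \right)} = \left(L \left(q + 2\right) q + L^{2}\right) + 6 = \left(L \left(2 + q\right) q + L^{2}\right) + 6 = \left(L q \left(2 + q\right) + L^{2}\right) + 6 = \left(L^{2} + L q \left(2 + q\right)\right) + 6 = 6 + L^{2} + L q \left(2 + q\right)$)
$I = -5436$ ($I = - 906 \left(6 + 0^{2} + 0 \cdot 3^{2} + 2 \cdot 0 \cdot 3\right) = - 906 \left(6 + 0 + 0 \cdot 9 + 0\right) = - 906 \left(6 + 0 + 0 + 0\right) = \left(-906\right) 6 = -5436$)
$m - I = \frac{462863}{22} - -5436 = \frac{462863}{22} + 5436 = \frac{582455}{22}$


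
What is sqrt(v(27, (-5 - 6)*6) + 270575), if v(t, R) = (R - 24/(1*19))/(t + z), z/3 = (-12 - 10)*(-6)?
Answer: 3*sqrt(23974404041)/893 ≈ 520.17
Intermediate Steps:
z = 396 (z = 3*((-12 - 10)*(-6)) = 3*(-22*(-6)) = 3*132 = 396)
v(t, R) = (-24/19 + R)/(396 + t) (v(t, R) = (R - 24/(1*19))/(t + 396) = (R - 24/19)/(396 + t) = (-24/19 + R)/(396 + t))
sqrt(v(27, (-5 - 6)*6) + 270575) = sqrt((-24/19 + (-5 - 6)*6)/(396 + 27) + 270575) = sqrt((-24/19 - 11*6)/423 + 270575) = sqrt((-24/19 - 66)/423 + 270575) = sqrt((1/423)*(-1278/19) + 270575) = sqrt(-142/893 + 270575) = sqrt(241623333/893) = 3*sqrt(23974404041)/893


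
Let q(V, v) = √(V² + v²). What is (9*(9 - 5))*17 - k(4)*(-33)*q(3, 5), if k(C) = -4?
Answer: 612 - 132*√34 ≈ -157.69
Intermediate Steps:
(9*(9 - 5))*17 - k(4)*(-33)*q(3, 5) = (9*(9 - 5))*17 - (-4*(-33))*√(3² + 5²) = (9*4)*17 - 132*√(9 + 25) = 36*17 - 132*√34 = 612 - 132*√34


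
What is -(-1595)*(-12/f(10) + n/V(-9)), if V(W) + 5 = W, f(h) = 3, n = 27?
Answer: -132385/14 ≈ -9456.1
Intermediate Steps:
V(W) = -5 + W
-(-1595)*(-12/f(10) + n/V(-9)) = -(-1595)*(-12/3 + 27/(-5 - 9)) = -(-1595)*(-12*⅓ + 27/(-14)) = -(-1595)*(-4 + 27*(-1/14)) = -(-1595)*(-4 - 27/14) = -(-1595)*(-83)/14 = -1595*83/14 = -132385/14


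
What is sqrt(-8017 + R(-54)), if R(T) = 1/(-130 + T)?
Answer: I*sqrt(67855934)/92 ≈ 89.538*I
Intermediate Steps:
sqrt(-8017 + R(-54)) = sqrt(-8017 + 1/(-130 - 54)) = sqrt(-8017 + 1/(-184)) = sqrt(-8017 - 1/184) = sqrt(-1475129/184) = I*sqrt(67855934)/92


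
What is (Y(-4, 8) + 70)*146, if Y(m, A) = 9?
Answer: 11534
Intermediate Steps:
(Y(-4, 8) + 70)*146 = (9 + 70)*146 = 79*146 = 11534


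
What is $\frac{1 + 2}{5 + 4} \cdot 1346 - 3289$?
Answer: $- \frac{8521}{3} \approx -2840.3$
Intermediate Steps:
$\frac{1 + 2}{5 + 4} \cdot 1346 - 3289 = \frac{3}{9} \cdot 1346 - 3289 = 3 \cdot \frac{1}{9} \cdot 1346 - 3289 = \frac{1}{3} \cdot 1346 - 3289 = \frac{1346}{3} - 3289 = - \frac{8521}{3}$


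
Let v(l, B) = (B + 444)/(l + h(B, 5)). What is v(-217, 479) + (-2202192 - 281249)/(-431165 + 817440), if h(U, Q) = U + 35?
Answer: -381050152/114723675 ≈ -3.3215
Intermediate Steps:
h(U, Q) = 35 + U
v(l, B) = (444 + B)/(35 + B + l) (v(l, B) = (B + 444)/(l + (35 + B)) = (444 + B)/(35 + B + l))
v(-217, 479) + (-2202192 - 281249)/(-431165 + 817440) = (444 + 479)/(35 + 479 - 217) + (-2202192 - 281249)/(-431165 + 817440) = 923/297 - 2483441/386275 = -381050152/114723675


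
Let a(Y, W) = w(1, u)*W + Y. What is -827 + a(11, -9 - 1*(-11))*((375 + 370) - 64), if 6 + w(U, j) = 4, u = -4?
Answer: 3940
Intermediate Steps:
w(U, j) = -2 (w(U, j) = -6 + 4 = -2)
a(Y, W) = Y - 2*W (a(Y, W) = -2*W + Y = Y - 2*W)
-827 + a(11, -9 - 1*(-11))*((375 + 370) - 64) = -827 + (11 - 2*(-9 - 1*(-11)))*((375 + 370) - 64) = -827 + (11 - 2*(-9 + 11))*(745 - 64) = -827 + (11 - 2*2)*681 = -827 + (11 - 4)*681 = -827 + 7*681 = -827 + 4767 = 3940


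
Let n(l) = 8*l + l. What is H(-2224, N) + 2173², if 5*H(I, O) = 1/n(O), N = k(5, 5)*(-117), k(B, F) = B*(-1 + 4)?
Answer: 372914342774/78975 ≈ 4.7219e+6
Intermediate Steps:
k(B, F) = 3*B (k(B, F) = B*3 = 3*B)
n(l) = 9*l
N = -1755 (N = (3*5)*(-117) = 15*(-117) = -1755)
H(I, O) = 1/(45*O) (H(I, O) = 1/(5*((9*O))) = (1/(9*O))/5 = 1/(45*O))
H(-2224, N) + 2173² = (1/45)/(-1755) + 2173² = (1/45)*(-1/1755) + 4721929 = -1/78975 + 4721929 = 372914342774/78975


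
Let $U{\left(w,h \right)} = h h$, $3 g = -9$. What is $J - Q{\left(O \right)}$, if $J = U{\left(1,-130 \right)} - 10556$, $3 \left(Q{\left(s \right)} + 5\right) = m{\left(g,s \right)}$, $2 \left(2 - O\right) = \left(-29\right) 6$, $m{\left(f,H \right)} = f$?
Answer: $6350$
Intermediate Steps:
$g = -3$ ($g = \frac{1}{3} \left(-9\right) = -3$)
$U{\left(w,h \right)} = h^{2}$
$O = 89$ ($O = 2 - \frac{\left(-29\right) 6}{2} = 2 - -87 = 2 + 87 = 89$)
$Q{\left(s \right)} = -6$ ($Q{\left(s \right)} = -5 + \frac{1}{3} \left(-3\right) = -5 - 1 = -6$)
$J = 6344$ ($J = \left(-130\right)^{2} - 10556 = 16900 - 10556 = 6344$)
$J - Q{\left(O \right)} = 6344 - -6 = 6344 + 6 = 6350$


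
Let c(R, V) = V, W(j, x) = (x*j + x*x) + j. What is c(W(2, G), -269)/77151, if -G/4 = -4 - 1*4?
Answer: -269/77151 ≈ -0.0034867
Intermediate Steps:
G = 32 (G = -4*(-4 - 1*4) = -4*(-4 - 4) = -4*(-8) = 32)
W(j, x) = j + x² + j*x (W(j, x) = (j*x + x²) + j = (x² + j*x) + j = j + x² + j*x)
c(W(2, G), -269)/77151 = -269/77151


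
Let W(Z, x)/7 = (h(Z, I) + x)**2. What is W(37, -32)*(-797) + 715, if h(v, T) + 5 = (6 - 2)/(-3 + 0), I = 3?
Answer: -73775840/9 ≈ -8.1973e+6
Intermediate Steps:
h(v, T) = -19/3 (h(v, T) = -5 + (6 - 2)/(-3 + 0) = -5 + 4/(-3) = -5 + 4*(-1/3) = -5 - 4/3 = -19/3)
W(Z, x) = 7*(-19/3 + x)**2
W(37, -32)*(-797) + 715 = (7*(-19 + 3*(-32))**2/9)*(-797) + 715 = (7*(-19 - 96)**2/9)*(-797) + 715 = ((7/9)*(-115)**2)*(-797) + 715 = ((7/9)*13225)*(-797) + 715 = (92575/9)*(-797) + 715 = -73782275/9 + 715 = -73775840/9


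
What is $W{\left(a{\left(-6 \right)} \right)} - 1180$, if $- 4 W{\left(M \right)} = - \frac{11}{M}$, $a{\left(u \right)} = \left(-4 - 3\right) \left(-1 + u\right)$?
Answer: $- \frac{231269}{196} \approx -1179.9$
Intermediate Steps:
$a{\left(u \right)} = 7 - 7 u$ ($a{\left(u \right)} = - 7 \left(-1 + u\right) = 7 - 7 u$)
$W{\left(M \right)} = \frac{11}{4 M}$ ($W{\left(M \right)} = - \frac{\left(-11\right) \frac{1}{M}}{4} = \frac{11}{4 M}$)
$W{\left(a{\left(-6 \right)} \right)} - 1180 = \frac{11}{4 \left(7 - -42\right)} - 1180 = \frac{11}{4 \left(7 + 42\right)} - 1180 = \frac{11}{4 \cdot 49} - 1180 = \frac{11}{4} \cdot \frac{1}{49} - 1180 = \frac{11}{196} - 1180 = - \frac{231269}{196}$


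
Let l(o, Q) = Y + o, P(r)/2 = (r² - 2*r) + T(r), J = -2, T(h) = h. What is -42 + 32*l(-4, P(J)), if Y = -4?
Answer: -298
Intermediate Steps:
P(r) = -2*r + 2*r² (P(r) = 2*((r² - 2*r) + r) = 2*(r² - r) = -2*r + 2*r²)
l(o, Q) = -4 + o
-42 + 32*l(-4, P(J)) = -42 + 32*(-4 - 4) = -42 + 32*(-8) = -42 - 256 = -298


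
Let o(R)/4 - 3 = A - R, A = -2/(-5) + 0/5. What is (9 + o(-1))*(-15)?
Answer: -399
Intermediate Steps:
A = ⅖ (A = -2*(-⅕) + 0*(⅕) = ⅖ + 0 = ⅖ ≈ 0.40000)
o(R) = 68/5 - 4*R (o(R) = 12 + 4*(⅖ - R) = 12 + (8/5 - 4*R) = 68/5 - 4*R)
(9 + o(-1))*(-15) = (9 + (68/5 - 4*(-1)))*(-15) = (9 + (68/5 + 4))*(-15) = (9 + 88/5)*(-15) = (133/5)*(-15) = -399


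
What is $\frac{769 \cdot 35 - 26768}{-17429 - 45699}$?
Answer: $- \frac{147}{63128} \approx -0.0023286$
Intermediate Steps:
$\frac{769 \cdot 35 - 26768}{-17429 - 45699} = \frac{26915 - 26768}{-63128} = 147 \left(- \frac{1}{63128}\right) = - \frac{147}{63128}$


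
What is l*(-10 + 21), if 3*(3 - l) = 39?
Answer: -110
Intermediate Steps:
l = -10 (l = 3 - ⅓*39 = 3 - 13 = -10)
l*(-10 + 21) = -10*(-10 + 21) = -10*11 = -110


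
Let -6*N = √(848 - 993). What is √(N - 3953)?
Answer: √(-142308 - 6*I*√145)/6 ≈ 0.01596 - 62.873*I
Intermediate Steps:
N = -I*√145/6 (N = -√(848 - 993)/6 = -I*√145/6 ≈ -2.0069*I)
√(N - 3953) = √(-I*√145/6 - 3953) = √(-3953 - I*√145/6)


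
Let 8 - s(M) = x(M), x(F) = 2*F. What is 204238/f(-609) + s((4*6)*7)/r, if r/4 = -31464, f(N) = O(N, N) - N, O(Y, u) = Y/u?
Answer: 1606548613/4798260 ≈ 334.82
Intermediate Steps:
f(N) = 1 - N (f(N) = N/N - N = 1 - N)
r = -125856 (r = 4*(-31464) = -125856)
s(M) = 8 - 2*M
204238/f(-609) + s((4*6)*7)/r = 204238/(1 - 1*(-609)) + (8 - 2*4*6*7)/(-125856) = 204238/(1 + 609) + (8 - 48*7)*(-1/125856) = 204238/610 + (8 - 2*168)*(-1/125856) = 204238*(1/610) + (8 - 336)*(-1/125856) = 102119/305 - 328*(-1/125856) = 102119/305 + 41/15732 = 1606548613/4798260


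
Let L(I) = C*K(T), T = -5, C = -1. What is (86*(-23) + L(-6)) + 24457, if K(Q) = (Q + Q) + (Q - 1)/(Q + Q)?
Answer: 112442/5 ≈ 22488.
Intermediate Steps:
K(Q) = 2*Q + (-1 + Q)/(2*Q) (K(Q) = 2*Q + (-1 + Q)/((2*Q)) = 2*Q + (-1 + Q)*(1/(2*Q)) = 2*Q + (-1 + Q)/(2*Q))
L(I) = 47/5 (L(I) = -(-1 - 5*(1 + 4*(-5)))/(2*(-5)) = -(-1)*(-1 - 5*(1 - 20))/(2*5) = -(-1)*(-1 - 5*(-19))/(2*5) = -(-1)*(-1 + 95)/(2*5) = -(-1)*94/(2*5) = -1*(-47/5) = 47/5)
(86*(-23) + L(-6)) + 24457 = (86*(-23) + 47/5) + 24457 = (-1978 + 47/5) + 24457 = -9843/5 + 24457 = 112442/5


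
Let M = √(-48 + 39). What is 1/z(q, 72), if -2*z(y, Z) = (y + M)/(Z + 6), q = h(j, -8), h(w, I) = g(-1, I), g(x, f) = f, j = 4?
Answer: 1248/73 + 468*I/73 ≈ 17.096 + 6.411*I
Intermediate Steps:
M = 3*I (M = √(-9) = 3*I ≈ 3.0*I)
h(w, I) = I
q = -8
z(y, Z) = -(y + 3*I)/(2*(6 + Z)) (z(y, Z) = -(y + 3*I)/(2*(Z + 6)) = -(y + 3*I)/(2*(6 + Z)))
1/z(q, 72) = 1/((-1*(-8) - 3*I)/(2*(6 + 72))) = 1/((½)*(8 - 3*I)/78) = 1/((½)*(1/78)*(8 - 3*I)) = 1/(2/39 - I/52) = 24336*(2/39 + I/52)/73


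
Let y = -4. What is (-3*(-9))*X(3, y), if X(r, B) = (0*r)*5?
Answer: 0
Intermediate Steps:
X(r, B) = 0 (X(r, B) = 0*5 = 0)
(-3*(-9))*X(3, y) = -3*(-9)*0 = 27*0 = 0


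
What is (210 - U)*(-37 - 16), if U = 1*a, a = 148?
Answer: -3286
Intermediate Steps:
U = 148 (U = 1*148 = 148)
(210 - U)*(-37 - 16) = (210 - 1*148)*(-37 - 16) = (210 - 148)*(-53) = 62*(-53) = -3286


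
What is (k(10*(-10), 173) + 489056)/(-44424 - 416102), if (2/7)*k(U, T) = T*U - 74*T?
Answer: -383699/460526 ≈ -0.83318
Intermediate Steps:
k(U, T) = -259*T + 7*T*U/2 (k(U, T) = 7*(T*U - 74*T)/2 = 7*(-74*T + T*U)/2 = -259*T + 7*T*U/2)
(k(10*(-10), 173) + 489056)/(-44424 - 416102) = ((7/2)*173*(-74 + 10*(-10)) + 489056)/(-44424 - 416102) = ((7/2)*173*(-74 - 100) + 489056)/(-460526) = ((7/2)*173*(-174) + 489056)*(-1/460526) = (-105357 + 489056)*(-1/460526) = 383699*(-1/460526) = -383699/460526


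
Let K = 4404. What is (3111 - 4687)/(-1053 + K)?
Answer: -1576/3351 ≈ -0.47031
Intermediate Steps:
(3111 - 4687)/(-1053 + K) = (3111 - 4687)/(-1053 + 4404) = -1576/3351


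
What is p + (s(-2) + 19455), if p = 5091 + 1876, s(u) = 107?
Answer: 26529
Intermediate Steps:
p = 6967
p + (s(-2) + 19455) = 6967 + (107 + 19455) = 6967 + 19562 = 26529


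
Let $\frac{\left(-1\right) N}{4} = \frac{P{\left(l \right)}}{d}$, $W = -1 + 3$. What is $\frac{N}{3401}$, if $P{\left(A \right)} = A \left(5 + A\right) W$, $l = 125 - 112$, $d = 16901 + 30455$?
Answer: $- \frac{468}{40264439} \approx -1.1623 \cdot 10^{-5}$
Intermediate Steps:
$W = 2$
$d = 47356$
$l = 13$ ($l = 125 - 112 = 13$)
$P{\left(A \right)} = 2 A \left(5 + A\right)$ ($P{\left(A \right)} = A \left(5 + A\right) 2 = 2 A \left(5 + A\right)$)
$N = - \frac{468}{11839}$ ($N = - 4 \frac{2 \cdot 13 \left(5 + 13\right)}{47356} = - 4 \cdot 2 \cdot 13 \cdot 18 \cdot \frac{1}{47356} = - 4 \cdot 468 \cdot \frac{1}{47356} = \left(-4\right) \frac{117}{11839} = - \frac{468}{11839} \approx -0.03953$)
$\frac{N}{3401} = - \frac{468}{11839 \cdot 3401} = \left(- \frac{468}{11839}\right) \frac{1}{3401} = - \frac{468}{40264439}$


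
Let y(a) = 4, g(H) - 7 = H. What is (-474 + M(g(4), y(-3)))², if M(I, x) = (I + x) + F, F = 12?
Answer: 199809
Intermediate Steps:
g(H) = 7 + H
M(I, x) = 12 + I + x (M(I, x) = (I + x) + 12 = 12 + I + x)
(-474 + M(g(4), y(-3)))² = (-474 + (12 + (7 + 4) + 4))² = (-474 + (12 + 11 + 4))² = (-474 + 27)² = (-447)² = 199809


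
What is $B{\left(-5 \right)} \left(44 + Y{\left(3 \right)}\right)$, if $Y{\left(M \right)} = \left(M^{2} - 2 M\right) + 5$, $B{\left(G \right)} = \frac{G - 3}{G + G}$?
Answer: $\frac{208}{5} \approx 41.6$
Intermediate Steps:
$B{\left(G \right)} = \frac{-3 + G}{2 G}$
$Y{\left(M \right)} = 5 + M^{2} - 2 M$
$B{\left(-5 \right)} \left(44 + Y{\left(3 \right)}\right) = \frac{-3 - 5}{2 \left(-5\right)} \left(44 + \left(5 + 3^{2} - 6\right)\right) = \frac{1}{2} \left(- \frac{1}{5}\right) \left(-8\right) \left(44 + \left(5 + 9 - 6\right)\right) = \frac{4 \left(44 + 8\right)}{5} = \frac{4}{5} \cdot 52 = \frac{208}{5}$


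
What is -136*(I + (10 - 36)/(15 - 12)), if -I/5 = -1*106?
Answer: -212704/3 ≈ -70901.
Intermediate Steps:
I = 530 (I = -(-5)*106 = -5*(-106) = 530)
-136*(I + (10 - 36)/(15 - 12)) = -136*(530 + (10 - 36)/(15 - 12)) = -136*(530 - 26/3) = -136*1564/3 = -212704/3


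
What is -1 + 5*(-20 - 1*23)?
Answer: -216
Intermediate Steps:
-1 + 5*(-20 - 1*23) = -1 + 5*(-20 - 23) = -1 + 5*(-43) = -1 - 215 = -216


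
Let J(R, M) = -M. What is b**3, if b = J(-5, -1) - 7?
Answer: -216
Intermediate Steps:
b = -6 (b = -1*(-1) - 7 = 1 - 7 = -6)
b**3 = (-6)**3 = -216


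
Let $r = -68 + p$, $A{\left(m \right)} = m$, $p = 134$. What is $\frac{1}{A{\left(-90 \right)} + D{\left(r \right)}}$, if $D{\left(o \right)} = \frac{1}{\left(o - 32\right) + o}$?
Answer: $- \frac{100}{8999} \approx -0.011112$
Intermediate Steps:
$r = 66$ ($r = -68 + 134 = 66$)
$D{\left(o \right)} = \frac{1}{-32 + 2 o}$ ($D{\left(o \right)} = \frac{1}{\left(o - 32\right) + o} = \frac{1}{\left(-32 + o\right) + o} = \frac{1}{-32 + 2 o}$)
$\frac{1}{A{\left(-90 \right)} + D{\left(r \right)}} = \frac{1}{-90 + \frac{1}{2 \left(-16 + 66\right)}} = \frac{1}{-90 + \frac{1}{2 \cdot 50}} = \frac{1}{-90 + \frac{1}{2} \cdot \frac{1}{50}} = \frac{1}{-90 + \frac{1}{100}} = \frac{1}{- \frac{8999}{100}} = - \frac{100}{8999}$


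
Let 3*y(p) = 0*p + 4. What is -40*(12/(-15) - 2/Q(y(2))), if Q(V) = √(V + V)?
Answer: 32 + 20*√6 ≈ 80.990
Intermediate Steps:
y(p) = 4/3 (y(p) = (0*p + 4)/3 = (0 + 4)/3 = (⅓)*4 = 4/3)
Q(V) = √2*√V (Q(V) = √(2*V) = √2*√V)
-40*(12/(-15) - 2/Q(y(2))) = -40*(12/(-15) - 2*√6/4) = -40*(12*(-1/15) - 2*√6/4) = -40*(-⅘ - 2*√6/4) = -40*(-⅘ - √6/2) = 32 + 20*√6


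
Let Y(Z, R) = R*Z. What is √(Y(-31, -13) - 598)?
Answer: I*√195 ≈ 13.964*I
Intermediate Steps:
√(Y(-31, -13) - 598) = √(-13*(-31) - 598) = √(403 - 598) = √(-195) = I*√195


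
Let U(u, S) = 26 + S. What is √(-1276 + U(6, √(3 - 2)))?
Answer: I*√1249 ≈ 35.341*I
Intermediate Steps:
√(-1276 + U(6, √(3 - 2))) = √(-1276 + (26 + √(3 - 2))) = √(-1276 + (26 + √1)) = √(-1276 + (26 + 1)) = √(-1276 + 27) = √(-1249) = I*√1249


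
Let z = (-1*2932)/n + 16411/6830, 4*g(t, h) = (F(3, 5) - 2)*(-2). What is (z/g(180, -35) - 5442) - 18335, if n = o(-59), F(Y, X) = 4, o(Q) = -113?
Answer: -18372730833/771790 ≈ -23805.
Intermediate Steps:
n = -113
g(t, h) = -1 (g(t, h) = ((4 - 2)*(-2))/4 = (2*(-2))/4 = (¼)*(-4) = -1)
z = 21880003/771790 (z = -1*2932/(-113) + 16411/6830 = -2932*(-1/113) + 16411*(1/6830) = 2932/113 + 16411/6830 = 21880003/771790 ≈ 28.350)
(z/g(180, -35) - 5442) - 18335 = ((21880003/771790)/(-1) - 5442) - 18335 = ((21880003/771790)*(-1) - 5442) - 18335 = (-21880003/771790 - 5442) - 18335 = -4221961183/771790 - 18335 = -18372730833/771790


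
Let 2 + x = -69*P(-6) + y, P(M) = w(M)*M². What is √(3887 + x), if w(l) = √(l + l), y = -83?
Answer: √(3802 - 4968*I*√3) ≈ 81.269 - 52.94*I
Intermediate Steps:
w(l) = √2*√l (w(l) = √(2*l) = √2*√l)
P(M) = √2*M^(5/2) (P(M) = (√2*√M)*M² = √2*M^(5/2))
x = -85 - 4968*I*√3 (x = -2 + (-69*√2*(-6)^(5/2) - 83) = -2 + (-69*√2*36*I*√6 - 83) = -2 + (-4968*I*√3 - 83) = -2 + (-83 - 4968*I*√3) = -85 - 4968*I*√3 ≈ -85.0 - 8604.8*I)
√(3887 + x) = √(3887 + (-85 - 4968*I*√3)) = √(3802 - 4968*I*√3)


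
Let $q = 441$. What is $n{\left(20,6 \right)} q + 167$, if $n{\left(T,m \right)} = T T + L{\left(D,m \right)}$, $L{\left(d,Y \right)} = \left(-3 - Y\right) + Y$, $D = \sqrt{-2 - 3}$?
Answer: $175244$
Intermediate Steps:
$D = i \sqrt{5}$ ($D = \sqrt{-5} = i \sqrt{5} \approx 2.2361 i$)
$L{\left(d,Y \right)} = -3$
$n{\left(T,m \right)} = -3 + T^{2}$ ($n{\left(T,m \right)} = T T - 3 = T^{2} - 3 = -3 + T^{2}$)
$n{\left(20,6 \right)} q + 167 = \left(-3 + 20^{2}\right) 441 + 167 = \left(-3 + 400\right) 441 + 167 = 397 \cdot 441 + 167 = 175077 + 167 = 175244$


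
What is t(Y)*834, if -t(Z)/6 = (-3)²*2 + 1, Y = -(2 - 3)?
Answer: -95076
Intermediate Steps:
Y = 1 (Y = -1*(-1) = 1)
t(Z) = -114 (t(Z) = -6*((-3)²*2 + 1) = -6*(9*2 + 1) = -6*(18 + 1) = -6*19 = -114)
t(Y)*834 = -114*834 = -95076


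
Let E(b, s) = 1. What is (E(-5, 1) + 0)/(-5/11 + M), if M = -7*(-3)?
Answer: 11/226 ≈ 0.048673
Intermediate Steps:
M = 21
(E(-5, 1) + 0)/(-5/11 + M) = (1 + 0)/(-5/11 + 21) = 1/(-5*1/11 + 21) = 1/(-5/11 + 21) = 1/(226/11) = (11/226)*1 = 11/226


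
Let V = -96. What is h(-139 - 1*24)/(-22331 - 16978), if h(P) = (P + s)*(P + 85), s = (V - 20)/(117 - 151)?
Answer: -70538/222751 ≈ -0.31667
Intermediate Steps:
s = 58/17 (s = (-96 - 20)/(117 - 151) = -116/(-34) = -116*(-1/34) = 58/17 ≈ 3.4118)
h(P) = (85 + P)*(58/17 + P) (h(P) = (P + 58/17)*(P + 85) = (58/17 + P)*(85 + P) = (85 + P)*(58/17 + P))
h(-139 - 1*24)/(-22331 - 16978) = (290 + (-139 - 1*24)² + 1503*(-139 - 1*24)/17)/(-22331 - 16978) = (290 + (-139 - 24)² + 1503*(-139 - 24)/17)/(-39309) = (290 + (-163)² + (1503/17)*(-163))*(-1/39309) = (290 + 26569 - 244989/17)*(-1/39309) = (211614/17)*(-1/39309) = -70538/222751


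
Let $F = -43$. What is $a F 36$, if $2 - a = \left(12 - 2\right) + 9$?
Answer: $26316$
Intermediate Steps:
$a = -17$ ($a = 2 - \left(\left(12 - 2\right) + 9\right) = 2 - \left(10 + 9\right) = 2 - 19 = -17$)
$a F 36 = \left(-17\right) \left(-43\right) 36 = 731 \cdot 36 = 26316$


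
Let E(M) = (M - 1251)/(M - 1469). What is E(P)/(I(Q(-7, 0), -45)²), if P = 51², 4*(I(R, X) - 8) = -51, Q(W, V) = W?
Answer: 5400/102163 ≈ 0.052857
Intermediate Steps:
I(R, X) = -19/4 (I(R, X) = 8 + (¼)*(-51) = 8 - 51/4 = -19/4)
P = 2601
E(M) = (-1251 + M)/(-1469 + M)
E(P)/(I(Q(-7, 0), -45)²) = ((-1251 + 2601)/(-1469 + 2601))/((-19/4)²) = (1350/1132)/(361/16) = ((1/1132)*1350)*(16/361) = (675/566)*(16/361) = 5400/102163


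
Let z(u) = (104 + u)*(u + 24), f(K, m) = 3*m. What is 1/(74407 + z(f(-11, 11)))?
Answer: 1/82216 ≈ 1.2163e-5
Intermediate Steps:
z(u) = (24 + u)*(104 + u) (z(u) = (104 + u)*(24 + u) = (24 + u)*(104 + u))
1/(74407 + z(f(-11, 11))) = 1/(74407 + (2496 + (3*11)² + 128*(3*11))) = 1/(74407 + (2496 + 33² + 128*33)) = 1/(74407 + (2496 + 1089 + 4224)) = 1/(74407 + 7809) = 1/82216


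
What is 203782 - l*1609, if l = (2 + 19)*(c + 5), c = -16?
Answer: 575461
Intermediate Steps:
l = -231 (l = (2 + 19)*(-16 + 5) = 21*(-11) = -231)
203782 - l*1609 = 203782 - (-231)*1609 = 203782 - 1*(-371679) = 203782 + 371679 = 575461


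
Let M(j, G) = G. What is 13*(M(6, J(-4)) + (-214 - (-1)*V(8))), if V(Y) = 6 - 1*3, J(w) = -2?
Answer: -2769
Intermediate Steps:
V(Y) = 3 (V(Y) = 6 - 3 = 3)
13*(M(6, J(-4)) + (-214 - (-1)*V(8))) = 13*(-2 + (-214 - (-1)*3)) = 13*(-2 + (-214 - 1*(-3))) = 13*(-2 + (-214 + 3)) = 13*(-2 - 211) = 13*(-213) = -2769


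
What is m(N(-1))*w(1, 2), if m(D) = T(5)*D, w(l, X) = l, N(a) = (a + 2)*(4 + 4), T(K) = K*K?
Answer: 200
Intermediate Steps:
T(K) = K²
N(a) = 16 + 8*a (N(a) = (2 + a)*8 = 16 + 8*a)
m(D) = 25*D (m(D) = 5²*D = 25*D)
m(N(-1))*w(1, 2) = (25*(16 + 8*(-1)))*1 = (25*(16 - 8))*1 = (25*8)*1 = 200*1 = 200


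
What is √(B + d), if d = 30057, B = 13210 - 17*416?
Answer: √36195 ≈ 190.25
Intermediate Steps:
B = 6138 (B = 13210 - 7072 = 6138)
√(B + d) = √(6138 + 30057) = √36195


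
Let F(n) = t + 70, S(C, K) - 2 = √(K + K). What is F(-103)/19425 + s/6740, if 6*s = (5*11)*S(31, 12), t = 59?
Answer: 245117/26184900 + 11*√6/4044 ≈ 0.016024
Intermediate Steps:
S(C, K) = 2 + √2*√K (S(C, K) = 2 + √(K + K) = 2 + √(2*K) = 2 + √2*√K)
s = 55/3 + 55*√6/3 (s = ((5*11)*(2 + √2*√12))/6 = (55*(2 + √2*(2*√3)))/6 = (55*(2 + 2*√6))/6 = (110 + 110*√6)/6 = 55/3 + 55*√6/3 ≈ 63.241)
F(n) = 129 (F(n) = 59 + 70 = 129)
F(-103)/19425 + s/6740 = 129/19425 + (55/3 + 55*√6/3)/6740 = 129*(1/19425) + (55/3 + 55*√6/3)*(1/6740) = 43/6475 + (11/4044 + 11*√6/4044) = 245117/26184900 + 11*√6/4044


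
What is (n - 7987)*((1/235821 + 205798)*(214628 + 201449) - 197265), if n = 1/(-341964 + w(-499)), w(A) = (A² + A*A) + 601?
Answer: -25262709112566774095271176/36938765619 ≈ -6.8391e+14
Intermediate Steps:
w(A) = 601 + 2*A² (w(A) = (A² + A²) + 601 = 2*A² + 601 = 601 + 2*A²)
n = 1/156639 (n = 1/(-341964 + (601 + 2*(-499)²)) = 1/(-341964 + (601 + 2*249001)) = 1/(-341964 + (601 + 498002)) = 1/(-341964 + 498603) = 1/156639 ≈ 6.3841e-6)
(n - 7987)*((1/235821 + 205798)*(214628 + 201449) - 197265) = (1/156639 - 7987)*((1/235821 + 205798)*(214628 + 201449) - 197265) = -1251075692*((1/235821 + 205798)*416077 - 197265)/156639 = -1251075692*((48531490159/235821)*416077 - 197265)/156639 = -1251075692*(20192836830886243/235821 - 197265)/156639 = -1251075692/156639*20192790311656678/235821 = -25262709112566774095271176/36938765619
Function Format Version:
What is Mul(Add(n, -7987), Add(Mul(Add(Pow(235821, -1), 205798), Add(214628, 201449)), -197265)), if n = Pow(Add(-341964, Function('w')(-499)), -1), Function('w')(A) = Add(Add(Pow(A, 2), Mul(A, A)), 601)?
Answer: Rational(-25262709112566774095271176, 36938765619) ≈ -6.8391e+14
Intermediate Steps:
Function('w')(A) = Add(601, Mul(2, Pow(A, 2))) (Function('w')(A) = Add(Add(Pow(A, 2), Pow(A, 2)), 601) = Add(Mul(2, Pow(A, 2)), 601) = Add(601, Mul(2, Pow(A, 2))))
n = Rational(1, 156639) (n = Pow(Add(-341964, Add(601, Mul(2, Pow(-499, 2)))), -1) = Pow(Add(-341964, Add(601, Mul(2, 249001))), -1) = Pow(Add(-341964, Add(601, 498002)), -1) = Pow(Add(-341964, 498603), -1) = Pow(156639, -1) = Rational(1, 156639) ≈ 6.3841e-6)
Mul(Add(n, -7987), Add(Mul(Add(Pow(235821, -1), 205798), Add(214628, 201449)), -197265)) = Mul(Add(Rational(1, 156639), -7987), Add(Mul(Add(Pow(235821, -1), 205798), Add(214628, 201449)), -197265)) = Mul(Rational(-1251075692, 156639), Add(Mul(Add(Rational(1, 235821), 205798), 416077), -197265)) = Mul(Rational(-1251075692, 156639), Add(Mul(Rational(48531490159, 235821), 416077), -197265)) = Mul(Rational(-1251075692, 156639), Add(Rational(20192836830886243, 235821), -197265)) = Mul(Rational(-1251075692, 156639), Rational(20192790311656678, 235821)) = Rational(-25262709112566774095271176, 36938765619)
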